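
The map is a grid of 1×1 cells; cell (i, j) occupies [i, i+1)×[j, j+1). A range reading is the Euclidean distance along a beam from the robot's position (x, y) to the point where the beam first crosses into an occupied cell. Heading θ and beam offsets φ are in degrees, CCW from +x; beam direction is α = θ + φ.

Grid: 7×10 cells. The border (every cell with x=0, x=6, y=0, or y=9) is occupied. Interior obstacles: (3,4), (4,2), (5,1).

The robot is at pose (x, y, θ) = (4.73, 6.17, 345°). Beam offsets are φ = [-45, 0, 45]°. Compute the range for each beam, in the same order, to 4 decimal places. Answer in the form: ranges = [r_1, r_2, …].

ranges = [2.5400, 1.3148, 1.4665]

beam 1: φ=-45°, α=300°
  cosα=0.5000 sinα=-0.8660 | (4,6) | tMaxX 0.5400 tMaxY 0.1963 | tΔX 2.0000 tΔY 1.1547
    t=0.1963 [y] (4,5)
    t=0.5400 [x] (5,5)
    t=1.3510 [y] (5,4)
    t=2.5057 [y] (5,3)
    t=2.5400 [x] (6,3) — stop
  → r_1 = 2.5400
beam 2: φ=0°, α=345°
  cosα=0.9659 sinα=-0.2588 | (4,6) | tMaxX 0.2795 tMaxY 0.6568 | tΔX 1.0353 tΔY 3.8637
    t=0.2795 [x] (5,6)
    t=0.6568 [y] (5,5)
    t=1.3148 [x] (6,5) — stop
  → r_2 = 1.3148
beam 3: φ=45°, α=30°
  cosα=0.8660 sinα=0.5000 | (4,6) | tMaxX 0.3118 tMaxY 1.6600 | tΔX 1.1547 tΔY 2.0000
    t=0.3118 [x] (5,6)
    t=1.4665 [x] (6,6) — stop
  → r_3 = 1.4665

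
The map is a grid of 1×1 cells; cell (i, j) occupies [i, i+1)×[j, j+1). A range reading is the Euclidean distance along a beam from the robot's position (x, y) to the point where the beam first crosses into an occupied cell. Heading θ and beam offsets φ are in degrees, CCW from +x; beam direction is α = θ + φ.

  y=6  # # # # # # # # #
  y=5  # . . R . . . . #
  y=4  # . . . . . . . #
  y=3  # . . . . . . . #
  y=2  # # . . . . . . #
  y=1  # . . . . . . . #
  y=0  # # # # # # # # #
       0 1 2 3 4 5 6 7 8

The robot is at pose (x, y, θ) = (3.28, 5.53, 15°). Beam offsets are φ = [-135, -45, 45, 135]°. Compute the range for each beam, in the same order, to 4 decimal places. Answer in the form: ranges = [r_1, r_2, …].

beam 1: φ=-135°, α=240°
  dir = (cos 240°, sin 240°) = (-0.5000, -0.8660); from cell (3,5)
  next x-line at t=0.5600, next y-line at t=0.6120; Δt_x=2.0000, Δt_y=1.1547
    x: enter (2,5) at t=0.5600
    y: enter (2,4) at t=0.6120
    y: enter (2,3) at t=1.7667
    x: enter (1,3) at t=2.5600
    y: enter (1,2) at t=2.9214 ← occupied
  → r_1 = 2.9214
beam 2: φ=-45°, α=330°
  dir = (cos 330°, sin 330°) = (0.8660, -0.5000); from cell (3,5)
  next x-line at t=0.8314, next y-line at t=1.0600; Δt_x=1.1547, Δt_y=2.0000
    x: enter (4,5) at t=0.8314
    y: enter (4,4) at t=1.0600
    x: enter (5,4) at t=1.9861
    y: enter (5,3) at t=3.0600
    x: enter (6,3) at t=3.1408
    x: enter (7,3) at t=4.2955
    y: enter (7,2) at t=5.0600
    x: enter (8,2) at t=5.4502 ← occupied
  → r_2 = 5.4502
beam 3: φ=45°, α=60°
  dir = (cos 60°, sin 60°) = (0.5000, 0.8660); from cell (3,5)
  next x-line at t=1.4400, next y-line at t=0.5427; Δt_x=2.0000, Δt_y=1.1547
    y: enter (3,6) at t=0.5427 ← occupied
  → r_3 = 0.5427
beam 4: φ=135°, α=150°
  dir = (cos 150°, sin 150°) = (-0.8660, 0.5000); from cell (3,5)
  next x-line at t=0.3233, next y-line at t=0.9400; Δt_x=1.1547, Δt_y=2.0000
    x: enter (2,5) at t=0.3233
    y: enter (2,6) at t=0.9400 ← occupied
  → r_4 = 0.9400

ranges = [2.9214, 5.4502, 0.5427, 0.9400]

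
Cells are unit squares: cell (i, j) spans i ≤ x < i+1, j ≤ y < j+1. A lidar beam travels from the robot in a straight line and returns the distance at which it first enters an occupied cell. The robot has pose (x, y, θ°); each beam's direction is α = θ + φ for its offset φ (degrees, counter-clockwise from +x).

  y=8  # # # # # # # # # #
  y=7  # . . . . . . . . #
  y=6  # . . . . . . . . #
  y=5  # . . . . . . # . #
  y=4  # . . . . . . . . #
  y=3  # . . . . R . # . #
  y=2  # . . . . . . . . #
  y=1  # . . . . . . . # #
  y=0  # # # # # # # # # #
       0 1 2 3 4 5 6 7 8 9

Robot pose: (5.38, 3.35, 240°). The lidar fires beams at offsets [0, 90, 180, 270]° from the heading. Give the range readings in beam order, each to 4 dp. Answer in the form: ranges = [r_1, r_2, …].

ranges = [2.7135, 3.0253, 5.3694, 5.0576]

beam 1: φ=0°, α=240°
  d=(-0.5000,-0.8660)  start (5,3)  tX=0.7600 tY=0.4041  stride 1/|dx|=2.0000 1/|dy|=1.1547
    cross y-line → (5,2), t=0.4041
    cross x-line → (4,2), t=0.7600
    cross y-line → (4,1), t=1.5588
    cross y-line → (4,0), t=2.7135 (wall)
  → r_1 = 2.7135
beam 2: φ=90°, α=330°
  d=(0.8660,-0.5000)  start (5,3)  tX=0.7159 tY=0.7000  stride 1/|dx|=1.1547 1/|dy|=2.0000
    cross y-line → (5,2), t=0.7000
    cross x-line → (6,2), t=0.7159
    cross x-line → (7,2), t=1.8706
    cross y-line → (7,1), t=2.7000
    cross x-line → (8,1), t=3.0253 (wall)
  → r_2 = 3.0253
beam 3: φ=180°, α=60°
  d=(0.5000,0.8660)  start (5,3)  tX=1.2400 tY=0.7506  stride 1/|dx|=2.0000 1/|dy|=1.1547
    cross y-line → (5,4), t=0.7506
    cross x-line → (6,4), t=1.2400
    cross y-line → (6,5), t=1.9053
    cross y-line → (6,6), t=3.0600
    cross x-line → (7,6), t=3.2400
    cross y-line → (7,7), t=4.2147
    cross x-line → (8,7), t=5.2400
    cross y-line → (8,8), t=5.3694 (wall)
  → r_3 = 5.3694
beam 4: φ=270°, α=150°
  d=(-0.8660,0.5000)  start (5,3)  tX=0.4388 tY=1.3000  stride 1/|dx|=1.1547 1/|dy|=2.0000
    cross x-line → (4,3), t=0.4388
    cross y-line → (4,4), t=1.3000
    cross x-line → (3,4), t=1.5935
    cross x-line → (2,4), t=2.7482
    cross y-line → (2,5), t=3.3000
    cross x-line → (1,5), t=3.9029
    cross x-line → (0,5), t=5.0576 (wall)
  → r_4 = 5.0576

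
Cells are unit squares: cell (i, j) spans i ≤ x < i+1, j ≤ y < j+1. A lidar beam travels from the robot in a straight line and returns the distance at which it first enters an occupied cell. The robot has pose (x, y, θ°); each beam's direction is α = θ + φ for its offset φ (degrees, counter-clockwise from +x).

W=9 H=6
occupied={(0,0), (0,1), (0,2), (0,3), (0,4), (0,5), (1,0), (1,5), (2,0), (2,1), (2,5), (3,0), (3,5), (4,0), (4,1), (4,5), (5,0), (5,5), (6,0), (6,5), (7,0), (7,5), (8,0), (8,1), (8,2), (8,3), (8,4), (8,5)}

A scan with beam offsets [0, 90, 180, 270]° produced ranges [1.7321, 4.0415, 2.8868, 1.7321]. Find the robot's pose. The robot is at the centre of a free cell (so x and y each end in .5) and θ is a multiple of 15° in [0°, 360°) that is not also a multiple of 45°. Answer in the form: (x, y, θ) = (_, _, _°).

Candidates: 26 free-cell centres × 16 headings = 416 poses. Raycast each; keep the one whose scan matches to 4 dp.
  (4.5, 3.5, 75°): beam 1 = 1.5529 ≠ 1.7321 ✗
  (1.5, 2.5, 345°): beam 1 = 2.5882 ≠ 1.7321 ✗
  (7.5, 2.5, 300°): beam 1 = 1.0000 ≠ 1.7321 ✗
  …
  (6.5, 3.5, 120°): r_1=1.7321, r_2=4.0415, r_3=2.8868, r_4=1.7321 — all match ✓
Unique over the lattice → pose = (6.5, 3.5, 120°).

(x, y, θ) = (6.5, 3.5, 120°)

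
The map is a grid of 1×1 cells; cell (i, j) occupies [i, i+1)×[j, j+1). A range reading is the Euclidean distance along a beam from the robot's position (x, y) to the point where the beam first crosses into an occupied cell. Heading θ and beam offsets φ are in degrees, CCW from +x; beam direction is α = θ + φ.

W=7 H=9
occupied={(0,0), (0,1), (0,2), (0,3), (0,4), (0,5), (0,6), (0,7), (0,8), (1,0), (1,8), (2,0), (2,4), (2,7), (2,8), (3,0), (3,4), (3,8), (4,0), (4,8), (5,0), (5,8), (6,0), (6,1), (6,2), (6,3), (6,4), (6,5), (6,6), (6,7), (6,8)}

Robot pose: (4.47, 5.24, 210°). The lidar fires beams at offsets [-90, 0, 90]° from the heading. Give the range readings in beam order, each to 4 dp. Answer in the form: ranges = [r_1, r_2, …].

ranges = [2.9400, 0.5427, 3.0600]

beam 1: φ=-90°, α=120°
  dir = (cos 120°, sin 120°) = (-0.5000, 0.8660); from cell (4,5)
  next x-line at t=0.9400, next y-line at t=0.8776; Δt_x=2.0000, Δt_y=1.1547
    y: enter (4,6) at t=0.8776
    x: enter (3,6) at t=0.9400
    y: enter (3,7) at t=2.0323
    x: enter (2,7) at t=2.9400 ← occupied
  → r_1 = 2.9400
beam 2: φ=0°, α=210°
  dir = (cos 210°, sin 210°) = (-0.8660, -0.5000); from cell (4,5)
  next x-line at t=0.5427, next y-line at t=0.4800; Δt_x=1.1547, Δt_y=2.0000
    y: enter (4,4) at t=0.4800
    x: enter (3,4) at t=0.5427 ← occupied
  → r_2 = 0.5427
beam 3: φ=90°, α=300°
  dir = (cos 300°, sin 300°) = (0.5000, -0.8660); from cell (4,5)
  next x-line at t=1.0600, next y-line at t=0.2771; Δt_x=2.0000, Δt_y=1.1547
    y: enter (4,4) at t=0.2771
    x: enter (5,4) at t=1.0600
    y: enter (5,3) at t=1.4318
    y: enter (5,2) at t=2.5865
    x: enter (6,2) at t=3.0600 ← occupied
  → r_3 = 3.0600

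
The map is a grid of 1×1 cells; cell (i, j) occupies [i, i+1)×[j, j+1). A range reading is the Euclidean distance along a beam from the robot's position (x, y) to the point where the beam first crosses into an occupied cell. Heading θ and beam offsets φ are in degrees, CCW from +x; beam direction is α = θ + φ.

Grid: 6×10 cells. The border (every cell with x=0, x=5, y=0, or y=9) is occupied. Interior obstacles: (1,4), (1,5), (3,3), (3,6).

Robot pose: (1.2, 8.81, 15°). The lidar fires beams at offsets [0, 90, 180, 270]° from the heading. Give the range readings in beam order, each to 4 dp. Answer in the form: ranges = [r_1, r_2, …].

ranges = [0.7341, 0.1967, 0.2071, 2.9091]

beam 1: φ=0°, α=15°
  d=(0.9659,0.2588)  start (1,8)  tX=0.8282 tY=0.7341  stride 1/|dx|=1.0353 1/|dy|=3.8637
    cross y-line → (1,9), t=0.7341 (wall)
  → r_1 = 0.7341
beam 2: φ=90°, α=105°
  d=(-0.2588,0.9659)  start (1,8)  tX=0.7727 tY=0.1967  stride 1/|dx|=3.8637 1/|dy|=1.0353
    cross y-line → (1,9), t=0.1967 (wall)
  → r_2 = 0.1967
beam 3: φ=180°, α=195°
  d=(-0.9659,-0.2588)  start (1,8)  tX=0.2071 tY=3.1296  stride 1/|dx|=1.0353 1/|dy|=3.8637
    cross x-line → (0,8), t=0.2071 (wall)
  → r_3 = 0.2071
beam 4: φ=270°, α=285°
  d=(0.2588,-0.9659)  start (1,8)  tX=3.0910 tY=0.8386  stride 1/|dx|=3.8637 1/|dy|=1.0353
    cross y-line → (1,7), t=0.8386
    cross y-line → (1,6), t=1.8738
    cross y-line → (1,5), t=2.9091 (wall)
  → r_4 = 2.9091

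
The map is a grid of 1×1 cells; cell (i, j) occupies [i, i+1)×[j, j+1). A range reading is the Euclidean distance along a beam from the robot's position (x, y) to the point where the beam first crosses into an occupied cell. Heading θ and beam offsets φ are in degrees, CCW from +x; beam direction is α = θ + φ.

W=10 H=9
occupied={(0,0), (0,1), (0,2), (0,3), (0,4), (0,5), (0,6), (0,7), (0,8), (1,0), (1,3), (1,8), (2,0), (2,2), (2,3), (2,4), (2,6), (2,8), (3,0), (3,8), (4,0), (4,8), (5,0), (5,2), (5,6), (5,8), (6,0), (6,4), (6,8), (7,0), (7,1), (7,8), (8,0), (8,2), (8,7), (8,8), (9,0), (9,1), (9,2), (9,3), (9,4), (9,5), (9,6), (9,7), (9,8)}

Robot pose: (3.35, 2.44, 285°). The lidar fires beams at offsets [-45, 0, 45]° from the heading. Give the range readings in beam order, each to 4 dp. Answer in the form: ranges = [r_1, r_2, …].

beam 1: φ=-45°, α=240°
  cosα=-0.5000 sinα=-0.8660 | (3,2) | tMaxX 0.7000 tMaxY 0.5081 | tΔX 2.0000 tΔY 1.1547
    t=0.5081 [y] (3,1)
    t=0.7000 [x] (2,1)
    t=1.6628 [y] (2,0) — stop
  → r_1 = 1.6628
beam 2: φ=0°, α=285°
  cosα=0.2588 sinα=-0.9659 | (3,2) | tMaxX 2.5114 tMaxY 0.4555 | tΔX 3.8637 tΔY 1.0353
    t=0.4555 [y] (3,1)
    t=1.4908 [y] (3,0) — stop
  → r_2 = 1.4908
beam 3: φ=45°, α=330°
  cosα=0.8660 sinα=-0.5000 | (3,2) | tMaxX 0.7506 tMaxY 0.8800 | tΔX 1.1547 tΔY 2.0000
    t=0.7506 [x] (4,2)
    t=0.8800 [y] (4,1)
    t=1.9053 [x] (5,1)
    t=2.8800 [y] (5,0) — stop
  → r_3 = 2.8800

ranges = [1.6628, 1.4908, 2.8800]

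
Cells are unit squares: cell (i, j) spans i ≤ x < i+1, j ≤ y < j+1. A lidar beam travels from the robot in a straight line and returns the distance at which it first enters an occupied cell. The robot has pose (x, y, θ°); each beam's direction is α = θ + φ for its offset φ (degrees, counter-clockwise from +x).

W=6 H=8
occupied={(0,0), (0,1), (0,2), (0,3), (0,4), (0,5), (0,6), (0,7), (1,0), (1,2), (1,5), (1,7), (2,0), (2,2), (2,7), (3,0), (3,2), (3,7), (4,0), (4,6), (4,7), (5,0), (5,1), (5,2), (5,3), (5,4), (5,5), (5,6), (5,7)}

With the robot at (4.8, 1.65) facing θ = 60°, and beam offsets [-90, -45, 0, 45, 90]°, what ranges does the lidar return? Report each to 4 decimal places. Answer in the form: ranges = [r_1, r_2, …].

ranges = [0.2309, 0.2071, 0.4000, 5.5387, 0.9238]

beam 1: φ=-90°, α=330°
  d=(0.8660,-0.5000)  start (4,1)  tX=0.2309 tY=1.3000  stride 1/|dx|=1.1547 1/|dy|=2.0000
    cross x-line → (5,1), t=0.2309 (wall)
  → r_1 = 0.2309
beam 2: φ=-45°, α=15°
  d=(0.9659,0.2588)  start (4,1)  tX=0.2071 tY=1.3523  stride 1/|dx|=1.0353 1/|dy|=3.8637
    cross x-line → (5,1), t=0.2071 (wall)
  → r_2 = 0.2071
beam 3: φ=0°, α=60°
  d=(0.5000,0.8660)  start (4,1)  tX=0.4000 tY=0.4041  stride 1/|dx|=2.0000 1/|dy|=1.1547
    cross x-line → (5,1), t=0.4000 (wall)
  → r_3 = 0.4000
beam 4: φ=45°, α=105°
  d=(-0.2588,0.9659)  start (4,1)  tX=3.0910 tY=0.3623  stride 1/|dx|=3.8637 1/|dy|=1.0353
    cross y-line → (4,2), t=0.3623
    cross y-line → (4,3), t=1.3976
    cross y-line → (4,4), t=2.4329
    cross x-line → (3,4), t=3.0910
    cross y-line → (3,5), t=3.4682
    cross y-line → (3,6), t=4.5035
    cross y-line → (3,7), t=5.5387 (wall)
  → r_4 = 5.5387
beam 5: φ=90°, α=150°
  d=(-0.8660,0.5000)  start (4,1)  tX=0.9238 tY=0.7000  stride 1/|dx|=1.1547 1/|dy|=2.0000
    cross y-line → (4,2), t=0.7000
    cross x-line → (3,2), t=0.9238 (wall)
  → r_5 = 0.9238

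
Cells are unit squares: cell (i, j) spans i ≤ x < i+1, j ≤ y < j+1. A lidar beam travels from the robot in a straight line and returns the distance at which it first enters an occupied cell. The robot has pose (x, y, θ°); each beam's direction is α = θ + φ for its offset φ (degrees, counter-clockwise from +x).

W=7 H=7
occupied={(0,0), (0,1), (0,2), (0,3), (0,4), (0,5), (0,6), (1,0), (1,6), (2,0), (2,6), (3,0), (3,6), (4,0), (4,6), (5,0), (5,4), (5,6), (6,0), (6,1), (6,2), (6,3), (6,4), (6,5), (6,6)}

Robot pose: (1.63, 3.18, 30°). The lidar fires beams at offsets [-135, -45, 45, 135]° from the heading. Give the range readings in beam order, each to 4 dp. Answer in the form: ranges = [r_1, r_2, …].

beam 1: φ=-135°, α=255°
  direction (-0.2588, -0.9659); cell (1,3); t to first gridline: x 2.4341, y 0.1863 (then +3.8637 / +1.0353)
    (1,2) via y @ 0.1863
    (1,1) via y @ 1.2216
    (1,0) via y @ 2.2569  # hit
  → r_1 = 2.2569
beam 2: φ=-45°, α=345°
  direction (0.9659, -0.2588); cell (1,3); t to first gridline: x 0.3831, y 0.6955 (then +1.0353 / +3.8637)
    (2,3) via x @ 0.3831
    (2,2) via y @ 0.6955
    (3,2) via x @ 1.4183
    (4,2) via x @ 2.4536
    (5,2) via x @ 3.4889
    (6,2) via x @ 4.5242  # hit
  → r_2 = 4.5242
beam 3: φ=45°, α=75°
  direction (0.2588, 0.9659); cell (1,3); t to first gridline: x 1.4296, y 0.8489 (then +3.8637 / +1.0353)
    (1,4) via y @ 0.8489
    (2,4) via x @ 1.4296
    (2,5) via y @ 1.8842
    (2,6) via y @ 2.9195  # hit
  → r_3 = 2.9195
beam 4: φ=135°, α=165°
  direction (-0.9659, 0.2588); cell (1,3); t to first gridline: x 0.6522, y 3.1682 (then +1.0353 / +3.8637)
    (0,3) via x @ 0.6522  # hit
  → r_4 = 0.6522

ranges = [2.2569, 4.5242, 2.9195, 0.6522]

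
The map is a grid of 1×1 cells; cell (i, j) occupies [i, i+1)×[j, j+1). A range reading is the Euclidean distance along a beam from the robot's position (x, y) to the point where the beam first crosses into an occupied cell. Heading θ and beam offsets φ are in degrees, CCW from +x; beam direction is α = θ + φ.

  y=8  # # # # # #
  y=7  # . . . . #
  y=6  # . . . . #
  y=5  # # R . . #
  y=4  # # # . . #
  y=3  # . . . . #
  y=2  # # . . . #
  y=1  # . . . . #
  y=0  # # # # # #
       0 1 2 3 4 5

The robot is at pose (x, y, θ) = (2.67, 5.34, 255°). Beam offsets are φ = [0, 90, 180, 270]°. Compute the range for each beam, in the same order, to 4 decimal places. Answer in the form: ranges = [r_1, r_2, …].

ranges = [0.3520, 2.4122, 2.7538, 0.6936]

beam 1: φ=0°, α=255°
  d=(-0.2588,-0.9659)  start (2,5)  tX=2.5887 tY=0.3520  stride 1/|dx|=3.8637 1/|dy|=1.0353
    cross y-line → (2,4), t=0.3520 (wall)
  → r_1 = 0.3520
beam 2: φ=90°, α=345°
  d=(0.9659,-0.2588)  start (2,5)  tX=0.3416 tY=1.3137  stride 1/|dx|=1.0353 1/|dy|=3.8637
    cross x-line → (3,5), t=0.3416
    cross y-line → (3,4), t=1.3137
    cross x-line → (4,4), t=1.3769
    cross x-line → (5,4), t=2.4122 (wall)
  → r_2 = 2.4122
beam 3: φ=180°, α=75°
  d=(0.2588,0.9659)  start (2,5)  tX=1.2750 tY=0.6833  stride 1/|dx|=3.8637 1/|dy|=1.0353
    cross y-line → (2,6), t=0.6833
    cross x-line → (3,6), t=1.2750
    cross y-line → (3,7), t=1.7186
    cross y-line → (3,8), t=2.7538 (wall)
  → r_3 = 2.7538
beam 4: φ=270°, α=165°
  d=(-0.9659,0.2588)  start (2,5)  tX=0.6936 tY=2.5500  stride 1/|dx|=1.0353 1/|dy|=3.8637
    cross x-line → (1,5), t=0.6936 (wall)
  → r_4 = 0.6936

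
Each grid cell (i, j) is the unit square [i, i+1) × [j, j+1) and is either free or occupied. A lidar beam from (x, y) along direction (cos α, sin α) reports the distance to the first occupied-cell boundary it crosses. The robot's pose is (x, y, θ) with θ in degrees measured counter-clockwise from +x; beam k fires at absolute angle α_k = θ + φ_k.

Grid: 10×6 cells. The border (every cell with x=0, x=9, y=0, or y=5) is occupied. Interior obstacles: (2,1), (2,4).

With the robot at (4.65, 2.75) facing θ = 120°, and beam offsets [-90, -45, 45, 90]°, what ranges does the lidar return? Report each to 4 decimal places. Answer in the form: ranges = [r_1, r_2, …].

ranges = [4.5000, 2.3294, 3.7788, 1.9053]

beam 1: φ=-90°, α=30°
  dir = (cos 30°, sin 30°) = (0.8660, 0.5000); from cell (4,2)
  next x-line at t=0.4041, next y-line at t=0.5000; Δt_x=1.1547, Δt_y=2.0000
    x: enter (5,2) at t=0.4041
    y: enter (5,3) at t=0.5000
    x: enter (6,3) at t=1.5588
    y: enter (6,4) at t=2.5000
    x: enter (7,4) at t=2.7135
    x: enter (8,4) at t=3.8682
    y: enter (8,5) at t=4.5000 ← occupied
  → r_1 = 4.5000
beam 2: φ=-45°, α=75°
  dir = (cos 75°, sin 75°) = (0.2588, 0.9659); from cell (4,2)
  next x-line at t=1.3523, next y-line at t=0.2588; Δt_x=3.8637, Δt_y=1.0353
    y: enter (4,3) at t=0.2588
    y: enter (4,4) at t=1.2941
    x: enter (5,4) at t=1.3523
    y: enter (5,5) at t=2.3294 ← occupied
  → r_2 = 2.3294
beam 3: φ=45°, α=165°
  dir = (cos 165°, sin 165°) = (-0.9659, 0.2588); from cell (4,2)
  next x-line at t=0.6729, next y-line at t=0.9659; Δt_x=1.0353, Δt_y=3.8637
    x: enter (3,2) at t=0.6729
    y: enter (3,3) at t=0.9659
    x: enter (2,3) at t=1.7082
    x: enter (1,3) at t=2.7435
    x: enter (0,3) at t=3.7788 ← occupied
  → r_3 = 3.7788
beam 4: φ=90°, α=210°
  dir = (cos 210°, sin 210°) = (-0.8660, -0.5000); from cell (4,2)
  next x-line at t=0.7506, next y-line at t=1.5000; Δt_x=1.1547, Δt_y=2.0000
    x: enter (3,2) at t=0.7506
    y: enter (3,1) at t=1.5000
    x: enter (2,1) at t=1.9053 ← occupied
  → r_4 = 1.9053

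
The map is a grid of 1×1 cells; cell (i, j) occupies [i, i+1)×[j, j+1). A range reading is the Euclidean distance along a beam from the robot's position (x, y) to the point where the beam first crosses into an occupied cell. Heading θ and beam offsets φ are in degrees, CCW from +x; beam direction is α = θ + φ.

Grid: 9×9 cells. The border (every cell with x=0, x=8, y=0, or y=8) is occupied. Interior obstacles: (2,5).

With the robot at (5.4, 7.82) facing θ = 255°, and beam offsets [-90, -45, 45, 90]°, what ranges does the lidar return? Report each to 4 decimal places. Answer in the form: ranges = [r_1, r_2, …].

ranges = [0.6955, 3.6400, 5.2000, 2.6917]

beam 1: φ=-90°, α=165°
  d=(-0.9659,0.2588)  start (5,7)  tX=0.4141 tY=0.6955  stride 1/|dx|=1.0353 1/|dy|=3.8637
    cross x-line → (4,7), t=0.4141
    cross y-line → (4,8), t=0.6955 (wall)
  → r_1 = 0.6955
beam 2: φ=-45°, α=210°
  d=(-0.8660,-0.5000)  start (5,7)  tX=0.4619 tY=1.6400  stride 1/|dx|=1.1547 1/|dy|=2.0000
    cross x-line → (4,7), t=0.4619
    cross x-line → (3,7), t=1.6166
    cross y-line → (3,6), t=1.6400
    cross x-line → (2,6), t=2.7713
    cross y-line → (2,5), t=3.6400 (wall)
  → r_2 = 3.6400
beam 3: φ=45°, α=300°
  d=(0.5000,-0.8660)  start (5,7)  tX=1.2000 tY=0.9469  stride 1/|dx|=2.0000 1/|dy|=1.1547
    cross y-line → (5,6), t=0.9469
    cross x-line → (6,6), t=1.2000
    cross y-line → (6,5), t=2.1016
    cross x-line → (7,5), t=3.2000
    cross y-line → (7,4), t=3.2563
    cross y-line → (7,3), t=4.4110
    cross x-line → (8,3), t=5.2000 (wall)
  → r_3 = 5.2000
beam 4: φ=90°, α=345°
  d=(0.9659,-0.2588)  start (5,7)  tX=0.6212 tY=3.1682  stride 1/|dx|=1.0353 1/|dy|=3.8637
    cross x-line → (6,7), t=0.6212
    cross x-line → (7,7), t=1.6564
    cross x-line → (8,7), t=2.6917 (wall)
  → r_4 = 2.6917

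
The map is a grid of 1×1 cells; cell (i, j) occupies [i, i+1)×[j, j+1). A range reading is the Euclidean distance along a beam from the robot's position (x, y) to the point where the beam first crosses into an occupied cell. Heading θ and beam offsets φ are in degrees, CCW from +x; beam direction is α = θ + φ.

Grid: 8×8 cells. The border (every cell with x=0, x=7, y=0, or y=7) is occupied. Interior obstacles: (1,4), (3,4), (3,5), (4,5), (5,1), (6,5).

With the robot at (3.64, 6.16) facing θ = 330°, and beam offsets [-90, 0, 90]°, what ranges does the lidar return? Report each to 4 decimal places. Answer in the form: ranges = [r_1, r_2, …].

beam 1: φ=-90°, α=240°
  cosα=-0.5000 sinα=-0.8660 | (3,6) | tMaxX 1.2800 tMaxY 0.1848 | tΔX 2.0000 tΔY 1.1547
    t=0.1848 [y] (3,5) — stop
  → r_1 = 0.1848
beam 2: φ=0°, α=330°
  cosα=0.8660 sinα=-0.5000 | (3,6) | tMaxX 0.4157 tMaxY 0.3200 | tΔX 1.1547 tΔY 2.0000
    t=0.3200 [y] (3,5) — stop
  → r_2 = 0.3200
beam 3: φ=90°, α=60°
  cosα=0.5000 sinα=0.8660 | (3,6) | tMaxX 0.7200 tMaxY 0.9699 | tΔX 2.0000 tΔY 1.1547
    t=0.7200 [x] (4,6)
    t=0.9699 [y] (4,7) — stop
  → r_3 = 0.9699

ranges = [0.1848, 0.3200, 0.9699]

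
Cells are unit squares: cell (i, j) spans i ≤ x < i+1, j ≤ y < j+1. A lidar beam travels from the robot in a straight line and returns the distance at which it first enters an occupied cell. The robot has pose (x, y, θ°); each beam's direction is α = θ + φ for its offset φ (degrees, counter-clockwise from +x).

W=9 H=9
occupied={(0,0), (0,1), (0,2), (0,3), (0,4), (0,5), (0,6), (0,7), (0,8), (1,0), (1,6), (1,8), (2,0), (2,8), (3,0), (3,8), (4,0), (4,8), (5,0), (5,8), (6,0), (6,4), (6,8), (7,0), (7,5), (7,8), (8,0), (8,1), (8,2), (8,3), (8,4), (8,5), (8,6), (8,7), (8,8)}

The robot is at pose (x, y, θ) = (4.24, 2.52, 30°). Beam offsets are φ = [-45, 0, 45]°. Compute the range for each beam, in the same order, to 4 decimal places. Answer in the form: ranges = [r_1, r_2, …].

beam 1: φ=-45°, α=345°
  d=(0.9659,-0.2588)  start (4,2)  tX=0.7868 tY=2.0091  stride 1/|dx|=1.0353 1/|dy|=3.8637
    cross x-line → (5,2), t=0.7868
    cross x-line → (6,2), t=1.8221
    cross y-line → (6,1), t=2.0091
    cross x-line → (7,1), t=2.8574
    cross x-line → (8,1), t=3.8926 (wall)
  → r_1 = 3.8926
beam 2: φ=0°, α=30°
  d=(0.8660,0.5000)  start (4,2)  tX=0.8776 tY=0.9600  stride 1/|dx|=1.1547 1/|dy|=2.0000
    cross x-line → (5,2), t=0.8776
    cross y-line → (5,3), t=0.9600
    cross x-line → (6,3), t=2.0323
    cross y-line → (6,4), t=2.9600 (wall)
  → r_2 = 2.9600
beam 3: φ=45°, α=75°
  d=(0.2588,0.9659)  start (4,2)  tX=2.9364 tY=0.4969  stride 1/|dx|=3.8637 1/|dy|=1.0353
    cross y-line → (4,3), t=0.4969
    cross y-line → (4,4), t=1.5322
    cross y-line → (4,5), t=2.5675
    cross x-line → (5,5), t=2.9364
    cross y-line → (5,6), t=3.6028
    cross y-line → (5,7), t=4.6380
    cross y-line → (5,8), t=5.6733 (wall)
  → r_3 = 5.6733

ranges = [3.8926, 2.9600, 5.6733]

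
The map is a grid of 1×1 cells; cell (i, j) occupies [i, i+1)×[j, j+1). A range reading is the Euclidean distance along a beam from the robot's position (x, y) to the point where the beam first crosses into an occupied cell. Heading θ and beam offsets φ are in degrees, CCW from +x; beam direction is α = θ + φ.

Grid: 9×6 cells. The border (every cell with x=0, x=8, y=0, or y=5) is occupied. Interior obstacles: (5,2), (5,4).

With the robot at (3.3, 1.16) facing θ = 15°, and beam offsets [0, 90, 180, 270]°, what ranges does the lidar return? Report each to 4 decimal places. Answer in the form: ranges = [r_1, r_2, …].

beam 1: φ=0°, α=15°
  d=(0.9659,0.2588)  start (3,1)  tX=0.7247 tY=3.2455  stride 1/|dx|=1.0353 1/|dy|=3.8637
    cross x-line → (4,1), t=0.7247
    cross x-line → (5,1), t=1.7600
    cross x-line → (6,1), t=2.7952
    cross y-line → (6,2), t=3.2455
    cross x-line → (7,2), t=3.8305
    cross x-line → (8,2), t=4.8658 (wall)
  → r_1 = 4.8658
beam 2: φ=90°, α=105°
  d=(-0.2588,0.9659)  start (3,1)  tX=1.1591 tY=0.8696  stride 1/|dx|=3.8637 1/|dy|=1.0353
    cross y-line → (3,2), t=0.8696
    cross x-line → (2,2), t=1.1591
    cross y-line → (2,3), t=1.9049
    cross y-line → (2,4), t=2.9402
    cross y-line → (2,5), t=3.9755 (wall)
  → r_2 = 3.9755
beam 3: φ=180°, α=195°
  d=(-0.9659,-0.2588)  start (3,1)  tX=0.3106 tY=0.6182  stride 1/|dx|=1.0353 1/|dy|=3.8637
    cross x-line → (2,1), t=0.3106
    cross y-line → (2,0), t=0.6182 (wall)
  → r_3 = 0.6182
beam 4: φ=270°, α=285°
  d=(0.2588,-0.9659)  start (3,1)  tX=2.7046 tY=0.1656  stride 1/|dx|=3.8637 1/|dy|=1.0353
    cross y-line → (3,0), t=0.1656 (wall)
  → r_4 = 0.1656

ranges = [4.8658, 3.9755, 0.6182, 0.1656]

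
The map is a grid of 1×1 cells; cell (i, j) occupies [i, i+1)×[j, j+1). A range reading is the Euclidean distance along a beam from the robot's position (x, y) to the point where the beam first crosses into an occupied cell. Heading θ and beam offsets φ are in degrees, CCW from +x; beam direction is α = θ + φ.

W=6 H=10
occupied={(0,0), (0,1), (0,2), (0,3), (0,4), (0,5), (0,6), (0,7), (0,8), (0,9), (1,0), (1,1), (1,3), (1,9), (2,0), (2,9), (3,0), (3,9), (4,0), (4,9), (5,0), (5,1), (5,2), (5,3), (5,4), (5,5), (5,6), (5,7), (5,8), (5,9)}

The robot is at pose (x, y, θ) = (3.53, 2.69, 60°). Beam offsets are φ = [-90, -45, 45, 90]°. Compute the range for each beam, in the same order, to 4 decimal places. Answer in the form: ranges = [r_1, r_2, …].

beam 1: φ=-90°, α=330°
  direction (0.8660, -0.5000); cell (3,2); t to first gridline: x 0.5427, y 1.3800 (then +1.1547 / +2.0000)
    (4,2) via x @ 0.5427
    (4,1) via y @ 1.3800
    (5,1) via x @ 1.6974  # hit
  → r_1 = 1.6974
beam 2: φ=-45°, α=15°
  direction (0.9659, 0.2588); cell (3,2); t to first gridline: x 0.4866, y 1.1977 (then +1.0353 / +3.8637)
    (4,2) via x @ 0.4866
    (4,3) via y @ 1.1977
    (5,3) via x @ 1.5219  # hit
  → r_2 = 1.5219
beam 3: φ=45°, α=105°
  direction (-0.2588, 0.9659); cell (3,2); t to first gridline: x 2.0478, y 0.3209 (then +3.8637 / +1.0353)
    (3,3) via y @ 0.3209
    (3,4) via y @ 1.3562
    (2,4) via x @ 2.0478
    (2,5) via y @ 2.3915
    (2,6) via y @ 3.4268
    (2,7) via y @ 4.4620
    (2,8) via y @ 5.4973
    (1,8) via x @ 5.9115
    (1,9) via y @ 6.5326  # hit
  → r_3 = 6.5326
beam 4: φ=90°, α=150°
  direction (-0.8660, 0.5000); cell (3,2); t to first gridline: x 0.6120, y 0.6200 (then +1.1547 / +2.0000)
    (2,2) via x @ 0.6120
    (2,3) via y @ 0.6200
    (1,3) via x @ 1.7667  # hit
  → r_4 = 1.7667

ranges = [1.6974, 1.5219, 6.5326, 1.7667]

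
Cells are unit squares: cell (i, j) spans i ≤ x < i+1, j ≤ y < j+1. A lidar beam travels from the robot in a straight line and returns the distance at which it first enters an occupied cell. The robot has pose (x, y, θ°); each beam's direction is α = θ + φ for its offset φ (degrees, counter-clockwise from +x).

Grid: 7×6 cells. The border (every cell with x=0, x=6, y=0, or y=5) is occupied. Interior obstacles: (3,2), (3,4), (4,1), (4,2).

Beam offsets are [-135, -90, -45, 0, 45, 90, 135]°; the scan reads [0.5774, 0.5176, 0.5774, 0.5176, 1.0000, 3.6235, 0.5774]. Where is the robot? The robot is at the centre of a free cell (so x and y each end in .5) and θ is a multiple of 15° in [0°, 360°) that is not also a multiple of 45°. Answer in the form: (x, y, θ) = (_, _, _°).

(x, y, θ) = (5.5, 1.5, 15°)

Candidates: 16 free-cell centres × 16 headings = 256 poses. Raycast each; keep the one whose scan matches to 4 dp.
  (3.5, 1.5, 255°): beam 2 = 2.5882 ≠ 0.5176 ✗
  (4.5, 3.5, 345°): beam 1 = 1.0000 ≠ 0.5774 ✗
  (3.5, 3.5, 75°): beam 2 = 2.5882 ≠ 0.5176 ✗
  …
  (5.5, 1.5, 15°): r_1=0.5774, r_2=0.5176, r_3=0.5774, r_4=0.5176, r_5=1.0000, r_6=3.6235, r_7=0.5774 — all match ✓
Unique over the lattice → pose = (5.5, 1.5, 15°).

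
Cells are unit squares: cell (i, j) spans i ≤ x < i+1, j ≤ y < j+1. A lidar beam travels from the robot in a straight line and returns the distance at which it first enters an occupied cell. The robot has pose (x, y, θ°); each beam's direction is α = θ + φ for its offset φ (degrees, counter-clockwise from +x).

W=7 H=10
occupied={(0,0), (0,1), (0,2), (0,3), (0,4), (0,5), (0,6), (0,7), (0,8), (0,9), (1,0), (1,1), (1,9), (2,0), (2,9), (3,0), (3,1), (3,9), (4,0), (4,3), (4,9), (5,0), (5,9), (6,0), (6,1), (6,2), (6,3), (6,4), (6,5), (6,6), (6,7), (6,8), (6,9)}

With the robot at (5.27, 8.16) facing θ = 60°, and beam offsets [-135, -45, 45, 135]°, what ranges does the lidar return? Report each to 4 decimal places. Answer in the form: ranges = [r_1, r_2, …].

ranges = [2.8205, 0.7558, 0.8696, 4.4206]

beam 1: φ=-135°, α=285°
  dir = (cos 285°, sin 285°) = (0.2588, -0.9659); from cell (5,8)
  next x-line at t=2.8205, next y-line at t=0.1656; Δt_x=3.8637, Δt_y=1.0353
    y: enter (5,7) at t=0.1656
    y: enter (5,6) at t=1.2009
    y: enter (5,5) at t=2.2362
    x: enter (6,5) at t=2.8205 ← occupied
  → r_1 = 2.8205
beam 2: φ=-45°, α=15°
  dir = (cos 15°, sin 15°) = (0.9659, 0.2588); from cell (5,8)
  next x-line at t=0.7558, next y-line at t=3.2455; Δt_x=1.0353, Δt_y=3.8637
    x: enter (6,8) at t=0.7558 ← occupied
  → r_2 = 0.7558
beam 3: φ=45°, α=105°
  dir = (cos 105°, sin 105°) = (-0.2588, 0.9659); from cell (5,8)
  next x-line at t=1.0432, next y-line at t=0.8696; Δt_x=3.8637, Δt_y=1.0353
    y: enter (5,9) at t=0.8696 ← occupied
  → r_3 = 0.8696
beam 4: φ=135°, α=195°
  dir = (cos 195°, sin 195°) = (-0.9659, -0.2588); from cell (5,8)
  next x-line at t=0.2795, next y-line at t=0.6182; Δt_x=1.0353, Δt_y=3.8637
    x: enter (4,8) at t=0.2795
    y: enter (4,7) at t=0.6182
    x: enter (3,7) at t=1.3148
    x: enter (2,7) at t=2.3501
    x: enter (1,7) at t=3.3854
    x: enter (0,7) at t=4.4206 ← occupied
  → r_4 = 4.4206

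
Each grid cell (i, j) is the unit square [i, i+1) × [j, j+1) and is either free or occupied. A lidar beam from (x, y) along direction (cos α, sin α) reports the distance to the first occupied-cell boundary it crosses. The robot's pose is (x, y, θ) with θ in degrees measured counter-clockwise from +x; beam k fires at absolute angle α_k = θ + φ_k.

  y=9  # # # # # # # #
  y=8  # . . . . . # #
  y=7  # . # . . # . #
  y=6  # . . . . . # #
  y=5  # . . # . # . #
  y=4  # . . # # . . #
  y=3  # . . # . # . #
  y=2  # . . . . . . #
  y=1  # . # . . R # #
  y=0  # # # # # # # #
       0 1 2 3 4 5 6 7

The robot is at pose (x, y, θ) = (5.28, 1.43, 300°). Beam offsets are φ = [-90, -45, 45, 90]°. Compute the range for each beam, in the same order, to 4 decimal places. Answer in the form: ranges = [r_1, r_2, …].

ranges = [0.8600, 0.4452, 0.7454, 0.8314]

beam 1: φ=-90°, α=210°
  d=(-0.8660,-0.5000)  start (5,1)  tX=0.3233 tY=0.8600  stride 1/|dx|=1.1547 1/|dy|=2.0000
    cross x-line → (4,1), t=0.3233
    cross y-line → (4,0), t=0.8600 (wall)
  → r_1 = 0.8600
beam 2: φ=-45°, α=255°
  d=(-0.2588,-0.9659)  start (5,1)  tX=1.0818 tY=0.4452  stride 1/|dx|=3.8637 1/|dy|=1.0353
    cross y-line → (5,0), t=0.4452 (wall)
  → r_2 = 0.4452
beam 3: φ=45°, α=345°
  d=(0.9659,-0.2588)  start (5,1)  tX=0.7454 tY=1.6614  stride 1/|dx|=1.0353 1/|dy|=3.8637
    cross x-line → (6,1), t=0.7454 (wall)
  → r_3 = 0.7454
beam 4: φ=90°, α=30°
  d=(0.8660,0.5000)  start (5,1)  tX=0.8314 tY=1.1400  stride 1/|dx|=1.1547 1/|dy|=2.0000
    cross x-line → (6,1), t=0.8314 (wall)
  → r_4 = 0.8314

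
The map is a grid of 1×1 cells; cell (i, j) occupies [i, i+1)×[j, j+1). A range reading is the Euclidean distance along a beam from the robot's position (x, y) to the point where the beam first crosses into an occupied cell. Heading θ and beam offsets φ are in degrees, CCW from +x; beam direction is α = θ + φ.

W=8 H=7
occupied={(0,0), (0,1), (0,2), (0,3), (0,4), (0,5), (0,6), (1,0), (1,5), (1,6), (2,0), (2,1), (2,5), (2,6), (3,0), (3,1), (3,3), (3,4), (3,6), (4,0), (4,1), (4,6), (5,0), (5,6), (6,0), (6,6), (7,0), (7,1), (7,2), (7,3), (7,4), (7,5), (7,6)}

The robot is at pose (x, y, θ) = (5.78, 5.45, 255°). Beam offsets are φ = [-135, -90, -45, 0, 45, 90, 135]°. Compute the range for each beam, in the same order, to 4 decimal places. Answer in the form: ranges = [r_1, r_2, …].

ranges = [0.6351, 2.1250, 2.0554, 3.5717, 2.4400, 1.2630, 1.1000]

beam 1: φ=-135°, α=120°
  dir = (cos 120°, sin 120°) = (-0.5000, 0.8660); from cell (5,5)
  next x-line at t=1.5600, next y-line at t=0.6351; Δt_x=2.0000, Δt_y=1.1547
    y: enter (5,6) at t=0.6351 ← occupied
  → r_1 = 0.6351
beam 2: φ=-90°, α=165°
  dir = (cos 165°, sin 165°) = (-0.9659, 0.2588); from cell (5,5)
  next x-line at t=0.8075, next y-line at t=2.1250; Δt_x=1.0353, Δt_y=3.8637
    x: enter (4,5) at t=0.8075
    x: enter (3,5) at t=1.8428
    y: enter (3,6) at t=2.1250 ← occupied
  → r_2 = 2.1250
beam 3: φ=-45°, α=210°
  dir = (cos 210°, sin 210°) = (-0.8660, -0.5000); from cell (5,5)
  next x-line at t=0.9007, next y-line at t=0.9000; Δt_x=1.1547, Δt_y=2.0000
    y: enter (5,4) at t=0.9000
    x: enter (4,4) at t=0.9007
    x: enter (3,4) at t=2.0554 ← occupied
  → r_3 = 2.0554
beam 4: φ=0°, α=255°
  dir = (cos 255°, sin 255°) = (-0.2588, -0.9659); from cell (5,5)
  next x-line at t=3.0137, next y-line at t=0.4659; Δt_x=3.8637, Δt_y=1.0353
    y: enter (5,4) at t=0.4659
    y: enter (5,3) at t=1.5012
    y: enter (5,2) at t=2.5364
    x: enter (4,2) at t=3.0137
    y: enter (4,1) at t=3.5717 ← occupied
  → r_4 = 3.5717
beam 5: φ=45°, α=300°
  dir = (cos 300°, sin 300°) = (0.5000, -0.8660); from cell (5,5)
  next x-line at t=0.4400, next y-line at t=0.5196; Δt_x=2.0000, Δt_y=1.1547
    x: enter (6,5) at t=0.4400
    y: enter (6,4) at t=0.5196
    y: enter (6,3) at t=1.6743
    x: enter (7,3) at t=2.4400 ← occupied
  → r_5 = 2.4400
beam 6: φ=90°, α=345°
  dir = (cos 345°, sin 345°) = (0.9659, -0.2588); from cell (5,5)
  next x-line at t=0.2278, next y-line at t=1.7387; Δt_x=1.0353, Δt_y=3.8637
    x: enter (6,5) at t=0.2278
    x: enter (7,5) at t=1.2630 ← occupied
  → r_6 = 1.2630
beam 7: φ=135°, α=30°
  dir = (cos 30°, sin 30°) = (0.8660, 0.5000); from cell (5,5)
  next x-line at t=0.2540, next y-line at t=1.1000; Δt_x=1.1547, Δt_y=2.0000
    x: enter (6,5) at t=0.2540
    y: enter (6,6) at t=1.1000 ← occupied
  → r_7 = 1.1000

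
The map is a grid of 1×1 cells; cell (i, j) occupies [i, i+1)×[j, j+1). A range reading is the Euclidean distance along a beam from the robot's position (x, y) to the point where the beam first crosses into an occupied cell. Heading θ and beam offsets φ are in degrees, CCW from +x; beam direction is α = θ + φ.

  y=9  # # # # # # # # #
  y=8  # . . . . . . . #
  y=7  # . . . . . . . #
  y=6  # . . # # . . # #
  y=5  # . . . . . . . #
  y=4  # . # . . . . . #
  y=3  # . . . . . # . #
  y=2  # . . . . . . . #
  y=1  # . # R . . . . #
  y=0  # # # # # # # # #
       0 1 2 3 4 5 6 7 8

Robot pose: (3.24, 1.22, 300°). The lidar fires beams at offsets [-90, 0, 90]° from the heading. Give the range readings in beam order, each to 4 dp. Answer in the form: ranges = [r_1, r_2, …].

beam 1: φ=-90°, α=210°
  d=(-0.8660,-0.5000)  start (3,1)  tX=0.2771 tY=0.4400  stride 1/|dx|=1.1547 1/|dy|=2.0000
    cross x-line → (2,1), t=0.2771 (wall)
  → r_1 = 0.2771
beam 2: φ=0°, α=300°
  d=(0.5000,-0.8660)  start (3,1)  tX=1.5200 tY=0.2540  stride 1/|dx|=2.0000 1/|dy|=1.1547
    cross y-line → (3,0), t=0.2540 (wall)
  → r_2 = 0.2540
beam 3: φ=90°, α=30°
  d=(0.8660,0.5000)  start (3,1)  tX=0.8776 tY=1.5600  stride 1/|dx|=1.1547 1/|dy|=2.0000
    cross x-line → (4,1), t=0.8776
    cross y-line → (4,2), t=1.5600
    cross x-line → (5,2), t=2.0323
    cross x-line → (6,2), t=3.1870
    cross y-line → (6,3), t=3.5600 (wall)
  → r_3 = 3.5600

ranges = [0.2771, 0.2540, 3.5600]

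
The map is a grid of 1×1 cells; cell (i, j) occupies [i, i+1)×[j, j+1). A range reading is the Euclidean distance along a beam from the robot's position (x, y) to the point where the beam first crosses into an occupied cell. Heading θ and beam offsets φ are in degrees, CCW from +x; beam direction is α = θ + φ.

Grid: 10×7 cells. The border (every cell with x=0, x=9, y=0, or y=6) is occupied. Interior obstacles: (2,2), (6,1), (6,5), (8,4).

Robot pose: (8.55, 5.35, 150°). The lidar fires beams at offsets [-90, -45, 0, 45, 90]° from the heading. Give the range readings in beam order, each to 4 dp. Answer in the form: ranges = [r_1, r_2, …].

beam 1: φ=-90°, α=60°
  dir = (cos 60°, sin 60°) = (0.5000, 0.8660); from cell (8,5)
  next x-line at t=0.9000, next y-line at t=0.7506; Δt_x=2.0000, Δt_y=1.1547
    y: enter (8,6) at t=0.7506 ← occupied
  → r_1 = 0.7506
beam 2: φ=-45°, α=105°
  dir = (cos 105°, sin 105°) = (-0.2588, 0.9659); from cell (8,5)
  next x-line at t=2.1250, next y-line at t=0.6729; Δt_x=3.8637, Δt_y=1.0353
    y: enter (8,6) at t=0.6729 ← occupied
  → r_2 = 0.6729
beam 3: φ=0°, α=150°
  dir = (cos 150°, sin 150°) = (-0.8660, 0.5000); from cell (8,5)
  next x-line at t=0.6351, next y-line at t=1.3000; Δt_x=1.1547, Δt_y=2.0000
    x: enter (7,5) at t=0.6351
    y: enter (7,6) at t=1.3000 ← occupied
  → r_3 = 1.3000
beam 4: φ=45°, α=195°
  dir = (cos 195°, sin 195°) = (-0.9659, -0.2588); from cell (8,5)
  next x-line at t=0.5694, next y-line at t=1.3523; Δt_x=1.0353, Δt_y=3.8637
    x: enter (7,5) at t=0.5694
    y: enter (7,4) at t=1.3523
    x: enter (6,4) at t=1.6047
    x: enter (5,4) at t=2.6400
    x: enter (4,4) at t=3.6752
    x: enter (3,4) at t=4.7105
    y: enter (3,3) at t=5.2160
    x: enter (2,3) at t=5.7458
    x: enter (1,3) at t=6.7811
    x: enter (0,3) at t=7.8163 ← occupied
  → r_4 = 7.8163
beam 5: φ=90°, α=240°
  dir = (cos 240°, sin 240°) = (-0.5000, -0.8660); from cell (8,5)
  next x-line at t=1.1000, next y-line at t=0.4041; Δt_x=2.0000, Δt_y=1.1547
    y: enter (8,4) at t=0.4041 ← occupied
  → r_5 = 0.4041

ranges = [0.7506, 0.6729, 1.3000, 7.8163, 0.4041]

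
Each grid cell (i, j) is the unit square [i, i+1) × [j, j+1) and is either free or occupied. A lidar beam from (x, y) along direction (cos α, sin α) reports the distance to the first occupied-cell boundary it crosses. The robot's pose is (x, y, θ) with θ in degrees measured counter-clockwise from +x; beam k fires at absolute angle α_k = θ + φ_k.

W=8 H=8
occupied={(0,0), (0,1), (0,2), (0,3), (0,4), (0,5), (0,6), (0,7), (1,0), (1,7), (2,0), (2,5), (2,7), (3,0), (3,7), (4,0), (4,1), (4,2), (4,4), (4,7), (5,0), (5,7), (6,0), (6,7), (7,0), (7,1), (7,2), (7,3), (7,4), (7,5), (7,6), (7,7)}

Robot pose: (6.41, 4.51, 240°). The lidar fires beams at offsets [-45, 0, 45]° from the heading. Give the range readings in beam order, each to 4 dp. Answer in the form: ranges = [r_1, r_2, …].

ranges = [1.4597, 2.8200, 2.2796]

beam 1: φ=-45°, α=195°
  direction (-0.9659, -0.2588); cell (6,4); t to first gridline: x 0.4245, y 1.9705 (then +1.0353 / +3.8637)
    (5,4) via x @ 0.4245
    (4,4) via x @ 1.4597  # hit
  → r_1 = 1.4597
beam 2: φ=0°, α=240°
  direction (-0.5000, -0.8660); cell (6,4); t to first gridline: x 0.8200, y 0.5889 (then +2.0000 / +1.1547)
    (6,3) via y @ 0.5889
    (5,3) via x @ 0.8200
    (5,2) via y @ 1.7436
    (4,2) via x @ 2.8200  # hit
  → r_2 = 2.8200
beam 3: φ=45°, α=285°
  direction (0.2588, -0.9659); cell (6,4); t to first gridline: x 2.2796, y 0.5280 (then +3.8637 / +1.0353)
    (6,3) via y @ 0.5280
    (6,2) via y @ 1.5633
    (7,2) via x @ 2.2796  # hit
  → r_3 = 2.2796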